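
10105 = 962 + 9143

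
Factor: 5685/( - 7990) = -1137/1598= -2^(-1 )*3^1 * 17^(  -  1) *47^ ( - 1 )*379^1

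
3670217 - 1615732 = 2054485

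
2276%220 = 76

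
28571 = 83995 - 55424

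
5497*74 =406778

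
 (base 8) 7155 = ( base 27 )51L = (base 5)104233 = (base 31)3Q4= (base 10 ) 3693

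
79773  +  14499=94272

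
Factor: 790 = 2^1*5^1 * 79^1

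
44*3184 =140096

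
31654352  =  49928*634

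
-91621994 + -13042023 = -104664017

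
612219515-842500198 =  - 230280683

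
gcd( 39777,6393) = 3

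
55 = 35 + 20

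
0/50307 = 0 = 0.00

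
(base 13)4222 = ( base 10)9154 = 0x23c2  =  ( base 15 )2aa4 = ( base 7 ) 35455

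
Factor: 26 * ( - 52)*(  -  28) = 2^5*7^1*13^2 = 37856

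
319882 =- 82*( - 3901)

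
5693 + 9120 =14813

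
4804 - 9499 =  - 4695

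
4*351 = 1404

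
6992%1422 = 1304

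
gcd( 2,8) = 2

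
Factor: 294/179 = 2^1*3^1*7^2*179^ (-1 ) 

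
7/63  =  1/9 = 0.11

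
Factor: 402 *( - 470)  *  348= -2^4*3^2*5^1*29^1*47^1*67^1 = - 65751120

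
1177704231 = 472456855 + 705247376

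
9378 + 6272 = 15650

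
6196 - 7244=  - 1048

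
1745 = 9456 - 7711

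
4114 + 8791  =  12905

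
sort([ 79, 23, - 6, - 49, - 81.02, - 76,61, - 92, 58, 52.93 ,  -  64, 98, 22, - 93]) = [ - 93, - 92, - 81.02, - 76,-64, - 49, - 6,22, 23, 52.93, 58, 61 , 79, 98]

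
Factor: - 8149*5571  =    -  3^2*29^1*281^1*619^1 = -45398079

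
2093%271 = 196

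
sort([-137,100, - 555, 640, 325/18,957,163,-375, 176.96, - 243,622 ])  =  [ - 555, - 375,-243 , - 137,325/18,100, 163,176.96,622,640,  957 ] 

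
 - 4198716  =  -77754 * 54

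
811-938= - 127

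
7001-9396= -2395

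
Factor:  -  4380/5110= - 2^1 * 3^1*7^( - 1) = - 6/7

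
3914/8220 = 1957/4110 = 0.48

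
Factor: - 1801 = - 1801^1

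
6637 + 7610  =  14247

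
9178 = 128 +9050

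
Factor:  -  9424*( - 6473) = 2^4 * 19^1*31^1*6473^1 = 61001552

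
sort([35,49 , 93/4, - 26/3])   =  [ - 26/3 , 93/4, 35,49]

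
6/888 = 1/148= 0.01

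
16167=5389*3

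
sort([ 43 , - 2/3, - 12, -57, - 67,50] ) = [-67, - 57, -12 , - 2/3,43,50 ] 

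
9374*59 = 553066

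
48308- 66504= - 18196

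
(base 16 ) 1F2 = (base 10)498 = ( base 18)19c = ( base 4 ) 13302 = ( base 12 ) 356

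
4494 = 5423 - 929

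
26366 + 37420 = 63786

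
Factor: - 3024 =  - 2^4*3^3 * 7^1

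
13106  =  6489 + 6617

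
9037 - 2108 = 6929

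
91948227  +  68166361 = 160114588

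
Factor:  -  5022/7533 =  - 2/3  =  -2^1*3^( - 1) 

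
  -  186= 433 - 619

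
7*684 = 4788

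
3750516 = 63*59532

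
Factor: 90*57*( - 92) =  - 471960= - 2^3*3^3*5^1*19^1*23^1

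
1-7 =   -  6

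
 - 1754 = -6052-  -  4298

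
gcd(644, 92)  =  92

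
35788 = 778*46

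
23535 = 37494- 13959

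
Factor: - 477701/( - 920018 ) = 2^( - 1)*7^2*11^(-1) * 19^ ( - 1 )*31^(  -  1)*71^( - 1)*9749^1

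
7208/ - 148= - 49 + 11/37= -48.70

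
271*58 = 15718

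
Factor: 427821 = 3^1*142607^1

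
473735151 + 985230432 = 1458965583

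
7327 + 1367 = 8694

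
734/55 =734/55 = 13.35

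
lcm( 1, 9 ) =9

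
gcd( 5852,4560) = 76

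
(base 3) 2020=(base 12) 50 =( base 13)48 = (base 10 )60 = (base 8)74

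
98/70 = 1  +  2/5 = 1.40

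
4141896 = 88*47067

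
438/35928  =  73/5988 = 0.01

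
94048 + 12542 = 106590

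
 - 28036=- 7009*4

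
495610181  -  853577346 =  - 357967165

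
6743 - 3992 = 2751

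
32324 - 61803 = -29479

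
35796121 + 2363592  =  38159713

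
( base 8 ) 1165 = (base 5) 10004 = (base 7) 1556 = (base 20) 1B9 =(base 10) 629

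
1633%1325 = 308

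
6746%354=20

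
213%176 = 37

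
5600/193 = 5600/193 = 29.02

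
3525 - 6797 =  - 3272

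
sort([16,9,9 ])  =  [ 9,9,16]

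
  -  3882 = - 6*647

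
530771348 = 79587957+451183391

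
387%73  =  22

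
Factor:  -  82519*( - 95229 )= 7858201851 = 3^3* 179^1 * 461^1*3527^1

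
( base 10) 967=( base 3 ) 1022211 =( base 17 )35F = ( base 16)3c7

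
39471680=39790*992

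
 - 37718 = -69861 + 32143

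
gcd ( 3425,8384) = 1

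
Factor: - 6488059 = -709^1*9151^1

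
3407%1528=351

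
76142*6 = 456852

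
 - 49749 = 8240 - 57989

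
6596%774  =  404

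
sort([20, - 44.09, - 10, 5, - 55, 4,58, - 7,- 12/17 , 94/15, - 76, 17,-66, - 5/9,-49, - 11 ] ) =[-76, - 66, - 55,  -  49,  -  44.09,-11, - 10, - 7,-12/17,  -  5/9, 4,5,94/15,17, 20, 58 ]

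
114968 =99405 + 15563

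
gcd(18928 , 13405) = 7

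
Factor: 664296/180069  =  712/193= 2^3*89^1*193^(-1) 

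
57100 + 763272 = 820372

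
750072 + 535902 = 1285974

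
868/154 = 62/11 = 5.64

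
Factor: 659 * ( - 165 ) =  - 3^1*5^1*11^1*659^1 = - 108735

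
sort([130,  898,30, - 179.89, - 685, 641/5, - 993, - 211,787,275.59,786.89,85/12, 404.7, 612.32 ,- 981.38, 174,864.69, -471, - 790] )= [-993,-981.38 , - 790, - 685, - 471, - 211, - 179.89,85/12,30,  641/5, 130,174,275.59,404.7, 612.32 , 786.89, 787,864.69, 898 ]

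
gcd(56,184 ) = 8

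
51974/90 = 25987/45 = 577.49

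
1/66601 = 1/66601 = 0.00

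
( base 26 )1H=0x2B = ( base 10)43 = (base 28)1F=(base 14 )31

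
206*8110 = 1670660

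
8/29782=4/14891  =  0.00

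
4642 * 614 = 2850188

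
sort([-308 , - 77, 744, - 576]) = [  -  576 , - 308, - 77, 744]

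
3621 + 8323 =11944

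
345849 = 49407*7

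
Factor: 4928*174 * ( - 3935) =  - 3374152320 = - 2^7 * 3^1*5^1 * 7^1*11^1*29^1*787^1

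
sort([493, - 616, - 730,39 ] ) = [-730,  -  616, 39,493]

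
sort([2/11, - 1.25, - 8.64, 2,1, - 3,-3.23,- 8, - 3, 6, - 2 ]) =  [ - 8.64,- 8, - 3.23, - 3,-3, - 2, - 1.25, 2/11, 1, 2,6]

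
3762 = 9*418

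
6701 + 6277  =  12978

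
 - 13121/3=-4374+1/3 = -4373.67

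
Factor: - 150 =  - 2^1*3^1*5^2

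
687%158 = 55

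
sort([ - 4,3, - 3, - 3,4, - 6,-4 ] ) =[ - 6 , - 4, - 4,-3,-3, 3,  4] 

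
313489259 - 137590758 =175898501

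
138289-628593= - 490304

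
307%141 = 25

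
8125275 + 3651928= 11777203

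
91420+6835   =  98255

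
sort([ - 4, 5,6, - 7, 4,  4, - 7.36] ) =[ - 7.36,-7 , - 4,4,4,  5, 6 ] 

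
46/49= 46/49=0.94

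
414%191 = 32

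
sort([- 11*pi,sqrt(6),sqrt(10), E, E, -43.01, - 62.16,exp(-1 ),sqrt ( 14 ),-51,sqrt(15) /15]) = [- 62.16, - 51, - 43.01,-11*pi,sqrt(15)/15 , exp(- 1),  sqrt ( 6), E,E,sqrt(10), sqrt(14 )]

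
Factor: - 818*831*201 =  - 2^1*3^2*67^1*277^1*409^1 = -136631358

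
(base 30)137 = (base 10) 997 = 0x3E5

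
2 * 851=1702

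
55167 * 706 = 38947902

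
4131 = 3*1377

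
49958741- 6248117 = 43710624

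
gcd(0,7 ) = 7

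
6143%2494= 1155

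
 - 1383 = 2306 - 3689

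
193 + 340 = 533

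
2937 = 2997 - 60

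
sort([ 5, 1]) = [1,5 ] 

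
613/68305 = 613/68305 = 0.01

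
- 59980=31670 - 91650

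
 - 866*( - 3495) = 3026670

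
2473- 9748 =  - 7275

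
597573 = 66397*9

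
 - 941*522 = - 491202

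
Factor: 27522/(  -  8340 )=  - 2^( - 1 )*3^1*5^( - 1 )*11^1 = - 33/10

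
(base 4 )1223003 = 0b1101011000011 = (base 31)740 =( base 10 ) 6851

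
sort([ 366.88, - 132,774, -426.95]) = [ - 426.95 ,  -  132, 366.88, 774]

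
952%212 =104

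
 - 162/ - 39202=81/19601 = 0.00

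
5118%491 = 208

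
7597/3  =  2532+ 1/3   =  2532.33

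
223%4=3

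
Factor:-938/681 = - 2^1*3^( - 1)*7^1*67^1*227^(-1)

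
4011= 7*573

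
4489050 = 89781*50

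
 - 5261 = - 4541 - 720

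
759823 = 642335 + 117488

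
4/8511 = 4/8511=0.00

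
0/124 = 0 = 0.00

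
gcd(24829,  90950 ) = 1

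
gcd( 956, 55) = 1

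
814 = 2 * 407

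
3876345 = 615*6303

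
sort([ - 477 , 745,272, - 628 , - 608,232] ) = [ - 628, - 608, - 477, 232, 272, 745]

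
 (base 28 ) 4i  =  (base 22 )5K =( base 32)42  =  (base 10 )130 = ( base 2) 10000010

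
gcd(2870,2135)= 35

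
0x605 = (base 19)452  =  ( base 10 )1541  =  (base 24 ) 2G5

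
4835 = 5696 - 861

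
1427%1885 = 1427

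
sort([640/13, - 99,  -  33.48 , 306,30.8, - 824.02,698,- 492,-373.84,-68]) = [-824.02, - 492, - 373.84, - 99, - 68,-33.48 , 30.8,640/13, 306,698 ]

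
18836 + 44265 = 63101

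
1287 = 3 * 429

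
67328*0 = 0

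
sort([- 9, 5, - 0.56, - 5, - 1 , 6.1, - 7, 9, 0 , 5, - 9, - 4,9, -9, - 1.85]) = [ - 9, - 9, - 9, - 7, - 5,- 4 ,-1.85, - 1 , - 0.56, 0,  5,5, 6.1, 9, 9]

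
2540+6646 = 9186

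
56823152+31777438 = 88600590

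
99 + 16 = 115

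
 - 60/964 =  - 1 + 226/241 = - 0.06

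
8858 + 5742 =14600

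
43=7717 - 7674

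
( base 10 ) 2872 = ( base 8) 5470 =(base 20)73C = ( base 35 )2c2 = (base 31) 2UK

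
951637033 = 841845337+109791696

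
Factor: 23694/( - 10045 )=-2^1*3^1*5^( - 1 )*7^( -2 )*11^1*41^(-1)*359^1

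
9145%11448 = 9145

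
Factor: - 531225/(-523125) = 787/775 =5^(-2)*31^( - 1)*787^1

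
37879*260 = 9848540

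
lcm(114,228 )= 228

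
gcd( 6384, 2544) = 48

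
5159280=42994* 120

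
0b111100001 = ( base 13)2B0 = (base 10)481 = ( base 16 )1e1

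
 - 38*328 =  - 12464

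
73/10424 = 73/10424 = 0.01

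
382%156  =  70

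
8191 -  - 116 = 8307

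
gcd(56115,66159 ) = 9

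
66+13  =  79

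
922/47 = 922/47 = 19.62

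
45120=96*470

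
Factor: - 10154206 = - 2^1*37^1*137219^1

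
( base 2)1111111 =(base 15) 87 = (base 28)4f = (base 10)127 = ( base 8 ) 177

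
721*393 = 283353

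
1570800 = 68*23100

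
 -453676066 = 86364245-540040311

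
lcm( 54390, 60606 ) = 2121210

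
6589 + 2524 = 9113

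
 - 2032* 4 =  - 8128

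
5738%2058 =1622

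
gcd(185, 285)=5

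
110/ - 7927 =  - 1 + 7817/7927  =  - 0.01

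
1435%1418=17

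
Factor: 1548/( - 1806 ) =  - 2^1 * 3^1*7^( - 1) = -6/7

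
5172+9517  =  14689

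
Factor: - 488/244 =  - 2^1  =  - 2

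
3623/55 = 3623/55 = 65.87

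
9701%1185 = 221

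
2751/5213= 2751/5213 = 0.53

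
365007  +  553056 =918063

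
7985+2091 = 10076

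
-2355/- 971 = 2355/971 = 2.43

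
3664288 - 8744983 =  - 5080695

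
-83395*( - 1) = 83395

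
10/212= 5/106 = 0.05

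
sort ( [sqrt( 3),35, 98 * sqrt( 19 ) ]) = [sqrt(3), 35,98 * sqrt (19)] 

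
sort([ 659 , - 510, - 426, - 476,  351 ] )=[- 510 , - 476, -426,  351,659 ] 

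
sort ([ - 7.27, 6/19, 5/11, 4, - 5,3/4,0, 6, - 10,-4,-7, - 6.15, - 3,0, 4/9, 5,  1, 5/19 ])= [  -  10, -7.27 , - 7,  -  6.15, - 5, - 4,  -  3,0,0, 5/19,6/19, 4/9, 5/11, 3/4, 1, 4,5,6 ]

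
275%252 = 23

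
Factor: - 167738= -2^1 * 83869^1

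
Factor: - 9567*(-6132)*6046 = 354687646824 = 2^3* 3^3 * 7^1*73^1*1063^1*3023^1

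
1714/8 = 857/4 = 214.25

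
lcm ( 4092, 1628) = 151404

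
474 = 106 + 368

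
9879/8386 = 9879/8386 = 1.18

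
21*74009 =1554189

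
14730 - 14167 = 563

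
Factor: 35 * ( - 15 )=-3^1*5^2*7^1 = - 525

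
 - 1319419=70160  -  1389579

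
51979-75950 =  - 23971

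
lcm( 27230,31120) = 217840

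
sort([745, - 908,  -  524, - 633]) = [ - 908,- 633, - 524, 745] 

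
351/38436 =117/12812 =0.01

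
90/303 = 30/101 = 0.30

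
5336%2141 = 1054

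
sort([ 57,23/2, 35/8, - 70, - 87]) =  [-87, - 70,35/8,23/2, 57]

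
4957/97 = 51 + 10/97 = 51.10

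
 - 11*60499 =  - 665489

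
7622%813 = 305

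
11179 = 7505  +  3674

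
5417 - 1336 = 4081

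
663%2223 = 663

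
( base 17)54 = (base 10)89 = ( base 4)1121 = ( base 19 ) 4d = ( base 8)131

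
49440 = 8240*6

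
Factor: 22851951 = 3^1*7617317^1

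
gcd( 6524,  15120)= 28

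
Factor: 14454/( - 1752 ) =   -  2^( - 2)*3^1*11^1  =  -  33/4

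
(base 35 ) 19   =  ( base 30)1e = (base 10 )44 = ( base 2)101100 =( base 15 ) 2E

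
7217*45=324765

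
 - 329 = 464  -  793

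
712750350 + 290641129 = 1003391479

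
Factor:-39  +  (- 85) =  - 124 = - 2^2 * 31^1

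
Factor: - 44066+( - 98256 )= - 2^1*71161^1 = -  142322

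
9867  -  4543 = 5324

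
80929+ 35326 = 116255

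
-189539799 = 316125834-505665633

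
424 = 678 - 254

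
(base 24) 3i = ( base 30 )30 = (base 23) 3L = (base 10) 90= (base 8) 132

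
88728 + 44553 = 133281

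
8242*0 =0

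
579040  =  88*6580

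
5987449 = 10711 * 559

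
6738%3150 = 438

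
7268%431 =372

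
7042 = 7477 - 435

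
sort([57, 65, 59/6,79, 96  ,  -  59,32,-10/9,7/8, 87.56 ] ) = [-59, - 10/9,  7/8,59/6,32,57,65, 79,87.56, 96 ]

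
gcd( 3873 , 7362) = 3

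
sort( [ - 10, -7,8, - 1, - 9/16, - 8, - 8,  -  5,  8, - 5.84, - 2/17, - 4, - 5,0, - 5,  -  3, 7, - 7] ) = [ - 10,  -  8, - 8, - 7, - 7, - 5.84, - 5, - 5, - 5 , - 4,-3, - 1, - 9/16,-2/17,0,7,8, 8 ] 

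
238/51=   4 + 2/3= 4.67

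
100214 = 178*563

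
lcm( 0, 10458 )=0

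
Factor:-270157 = -270157^1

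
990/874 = 495/437 = 1.13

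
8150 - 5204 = 2946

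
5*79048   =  395240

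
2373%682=327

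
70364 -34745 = 35619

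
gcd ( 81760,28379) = 1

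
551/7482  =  19/258 = 0.07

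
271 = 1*271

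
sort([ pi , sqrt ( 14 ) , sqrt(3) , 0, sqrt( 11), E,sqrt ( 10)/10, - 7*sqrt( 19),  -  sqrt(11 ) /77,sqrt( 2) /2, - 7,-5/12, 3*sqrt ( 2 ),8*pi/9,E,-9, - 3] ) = [-7*sqrt( 19), - 9 , - 7,  -  3, - 5/12 , - sqrt(11)/77,  0, sqrt ( 10 )/10, sqrt( 2)/2, sqrt( 3 ),E,E,8*pi/9, pi, sqrt(11),sqrt(14),3*sqrt(2)]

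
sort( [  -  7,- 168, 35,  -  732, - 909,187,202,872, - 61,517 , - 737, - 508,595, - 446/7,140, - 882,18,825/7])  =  [ - 909 ,-882,- 737, - 732, - 508,-168, - 446/7, - 61, - 7,18,35,825/7,140,187, 202 , 517,595 , 872]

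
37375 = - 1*(-37375) 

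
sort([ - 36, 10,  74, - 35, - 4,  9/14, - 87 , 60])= [ - 87, - 36, - 35 , - 4, 9/14, 10, 60,  74] 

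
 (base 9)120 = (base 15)69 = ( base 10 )99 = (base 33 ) 30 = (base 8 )143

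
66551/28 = 66551/28 = 2376.82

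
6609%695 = 354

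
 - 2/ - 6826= 1/3413=0.00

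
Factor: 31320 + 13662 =44982 = 2^1*3^3*7^2*17^1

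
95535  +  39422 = 134957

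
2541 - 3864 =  - 1323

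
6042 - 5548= 494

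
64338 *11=707718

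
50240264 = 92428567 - 42188303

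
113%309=113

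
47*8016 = 376752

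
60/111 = 20/37 =0.54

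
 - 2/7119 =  - 2/7119 = - 0.00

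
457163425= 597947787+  - 140784362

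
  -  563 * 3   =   - 1689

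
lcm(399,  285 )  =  1995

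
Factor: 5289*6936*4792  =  2^6*3^2 * 17^2*41^1*43^1*599^1 = 175792143168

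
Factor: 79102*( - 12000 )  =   - 949224000 = - 2^6*3^1*5^3*39551^1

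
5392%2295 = 802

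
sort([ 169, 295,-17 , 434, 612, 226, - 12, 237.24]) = [ - 17, - 12,169,226,237.24, 295, 434, 612]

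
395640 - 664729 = - 269089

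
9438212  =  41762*226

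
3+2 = 5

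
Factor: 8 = 2^3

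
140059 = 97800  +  42259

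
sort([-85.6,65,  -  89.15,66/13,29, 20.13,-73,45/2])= [ - 89.15 , - 85.6, - 73,66/13,20.13,45/2,29,65]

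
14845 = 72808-57963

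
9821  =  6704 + 3117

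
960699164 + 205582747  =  1166281911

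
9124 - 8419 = 705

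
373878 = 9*41542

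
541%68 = 65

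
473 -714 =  -241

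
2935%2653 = 282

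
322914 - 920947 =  - 598033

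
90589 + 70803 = 161392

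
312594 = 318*983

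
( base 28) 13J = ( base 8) 1567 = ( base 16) 377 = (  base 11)737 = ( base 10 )887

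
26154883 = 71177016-45022133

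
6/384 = 1/64 = 0.02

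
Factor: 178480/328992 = 485/894 = 2^(  -  1 )*3^( - 1)*5^1*97^1*149^ ( - 1)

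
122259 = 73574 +48685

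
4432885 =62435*71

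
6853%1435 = 1113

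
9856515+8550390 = 18406905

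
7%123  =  7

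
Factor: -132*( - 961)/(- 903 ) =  - 42284/301  =  -2^2*7^( - 1)*11^1*31^2*43^( - 1)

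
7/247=7/247 = 0.03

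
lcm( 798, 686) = 39102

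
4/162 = 2/81 = 0.02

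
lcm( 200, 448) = 11200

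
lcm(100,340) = 1700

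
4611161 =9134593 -4523432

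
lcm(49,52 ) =2548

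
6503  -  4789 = 1714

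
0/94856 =0 = 0.00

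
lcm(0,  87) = 0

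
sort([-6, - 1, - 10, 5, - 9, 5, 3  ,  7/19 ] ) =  [ - 10,-9, - 6,-1, 7/19, 3,5, 5] 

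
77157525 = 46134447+31023078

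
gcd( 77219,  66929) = 1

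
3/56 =3/56=0.05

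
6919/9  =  6919/9 = 768.78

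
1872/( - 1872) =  - 1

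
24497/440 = 55+27/40 = 55.67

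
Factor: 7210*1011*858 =2^2 * 3^2*5^1*7^1 * 11^1*13^1*103^1 * 337^1 = 6254227980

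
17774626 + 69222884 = 86997510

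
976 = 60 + 916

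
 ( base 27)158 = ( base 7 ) 2354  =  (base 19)27h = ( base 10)872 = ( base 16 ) 368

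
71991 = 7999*9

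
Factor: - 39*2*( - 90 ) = 2^2 *3^3*5^1*13^1 = 7020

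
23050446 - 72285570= - 49235124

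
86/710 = 43/355 =0.12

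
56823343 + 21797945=78621288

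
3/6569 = 3/6569= 0.00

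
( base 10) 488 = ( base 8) 750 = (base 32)F8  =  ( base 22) 104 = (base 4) 13220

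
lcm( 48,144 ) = 144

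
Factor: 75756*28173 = 2134273788 = 2^2*3^2*59^1*107^1*9391^1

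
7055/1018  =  7055/1018  =  6.93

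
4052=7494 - 3442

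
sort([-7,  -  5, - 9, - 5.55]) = [- 9, - 7 , - 5.55, - 5] 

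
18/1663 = 18/1663= 0.01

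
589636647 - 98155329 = 491481318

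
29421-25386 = 4035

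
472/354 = 4/3 = 1.33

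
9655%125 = 30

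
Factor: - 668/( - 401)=2^2 *167^1*401^( - 1)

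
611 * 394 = 240734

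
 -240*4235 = - 1016400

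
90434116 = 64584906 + 25849210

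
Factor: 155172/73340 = 3^1 * 5^( - 1) * 19^(-1)*67^1= 201/95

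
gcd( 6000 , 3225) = 75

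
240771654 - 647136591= -406364937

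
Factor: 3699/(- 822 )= -9/2=- 2^(-1)*3^2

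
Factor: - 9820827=-3^2*751^1*1453^1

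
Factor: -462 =  -  2^1*  3^1 * 7^1*11^1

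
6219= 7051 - 832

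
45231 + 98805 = 144036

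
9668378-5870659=3797719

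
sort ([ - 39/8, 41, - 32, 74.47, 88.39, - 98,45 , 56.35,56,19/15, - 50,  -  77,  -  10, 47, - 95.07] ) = [ - 98, - 95.07, - 77, - 50, - 32, - 10, - 39/8, 19/15,  41,45, 47 , 56, 56.35,74.47,88.39 ] 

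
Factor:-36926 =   -  2^1*37^1*499^1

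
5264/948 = 5 + 131/237= 5.55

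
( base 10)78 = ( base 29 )2k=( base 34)2a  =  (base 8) 116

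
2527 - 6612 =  - 4085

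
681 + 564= 1245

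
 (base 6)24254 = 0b110111101010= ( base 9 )4787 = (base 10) 3562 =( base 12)208a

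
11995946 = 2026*5921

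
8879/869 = 10  +  189/869  =  10.22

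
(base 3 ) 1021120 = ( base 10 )933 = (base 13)56a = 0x3a5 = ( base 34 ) rf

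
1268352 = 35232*36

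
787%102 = 73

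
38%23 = 15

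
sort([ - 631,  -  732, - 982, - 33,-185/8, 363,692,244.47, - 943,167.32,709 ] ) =[ - 982, -943 , - 732, - 631, - 33, - 185/8,167.32  ,  244.47,  363, 692, 709]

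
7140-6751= 389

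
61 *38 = 2318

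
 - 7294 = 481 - 7775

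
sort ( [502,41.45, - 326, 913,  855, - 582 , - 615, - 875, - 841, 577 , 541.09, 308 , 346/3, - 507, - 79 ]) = [ - 875, - 841,-615, - 582,  -  507,  -  326, - 79,41.45, 346/3, 308,502,  541.09, 577,855,913]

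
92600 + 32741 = 125341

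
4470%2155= 160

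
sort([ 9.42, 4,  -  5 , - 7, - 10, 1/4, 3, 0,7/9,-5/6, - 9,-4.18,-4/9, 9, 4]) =[ - 10,-9, - 7, - 5, - 4.18,-5/6, - 4/9,0, 1/4, 7/9, 3, 4, 4, 9, 9.42 ]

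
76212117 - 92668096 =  - 16455979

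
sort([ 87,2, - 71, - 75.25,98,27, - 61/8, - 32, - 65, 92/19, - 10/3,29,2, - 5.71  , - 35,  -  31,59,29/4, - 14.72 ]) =[ - 75.25, -71,  -  65, - 35, - 32, - 31, - 14.72, - 61/8, - 5.71, - 10/3,2, 2,92/19 , 29/4,27,  29,  59,87,98 ]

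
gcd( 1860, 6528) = 12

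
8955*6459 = 57840345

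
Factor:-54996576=- 2^5*3^1*572881^1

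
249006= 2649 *94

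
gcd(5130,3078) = 1026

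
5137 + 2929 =8066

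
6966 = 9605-2639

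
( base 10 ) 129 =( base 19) 6f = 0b10000001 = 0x81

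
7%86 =7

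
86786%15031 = 11631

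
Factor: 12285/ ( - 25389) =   -  15/31 = - 3^1*5^1*31^( - 1)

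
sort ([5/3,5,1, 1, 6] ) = [1,1, 5/3, 5,6] 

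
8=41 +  - 33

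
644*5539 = 3567116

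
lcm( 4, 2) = 4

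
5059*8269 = 41832871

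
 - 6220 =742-6962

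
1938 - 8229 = - 6291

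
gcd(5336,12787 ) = 1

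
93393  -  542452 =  - 449059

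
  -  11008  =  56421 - 67429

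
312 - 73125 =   -  72813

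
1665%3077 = 1665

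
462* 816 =376992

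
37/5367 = 37/5367 = 0.01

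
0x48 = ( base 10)72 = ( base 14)52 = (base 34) 24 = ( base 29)2E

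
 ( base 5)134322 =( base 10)5587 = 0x15d3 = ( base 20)dj7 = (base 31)5p7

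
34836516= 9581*3636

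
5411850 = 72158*75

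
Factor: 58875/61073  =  3^1*5^3 * 389^( - 1) = 375/389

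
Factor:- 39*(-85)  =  3^1*5^1*13^1*17^1 = 3315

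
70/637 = 10/91 = 0.11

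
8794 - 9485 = -691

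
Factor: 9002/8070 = 4501/4035 = 3^(  -  1 ) * 5^ (  -  1)*7^1*269^( - 1)*643^1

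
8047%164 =11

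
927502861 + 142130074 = 1069632935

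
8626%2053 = 414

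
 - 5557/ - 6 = 926 + 1/6 = 926.17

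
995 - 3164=- 2169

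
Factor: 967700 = 2^2*5^2 * 9677^1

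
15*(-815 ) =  - 12225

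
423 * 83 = 35109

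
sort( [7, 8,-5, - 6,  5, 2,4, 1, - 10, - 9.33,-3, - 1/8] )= [- 10, - 9.33, - 6, -5, - 3, - 1/8,1,  2,4, 5,7,8]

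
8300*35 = 290500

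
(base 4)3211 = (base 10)229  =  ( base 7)445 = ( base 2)11100101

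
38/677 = 38/677 = 0.06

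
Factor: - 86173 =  - 17^1*37^1*137^1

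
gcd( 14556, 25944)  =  12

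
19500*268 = 5226000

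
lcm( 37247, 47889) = 335223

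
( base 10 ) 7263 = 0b1110001011111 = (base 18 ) 1479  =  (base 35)5WI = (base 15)2243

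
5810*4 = 23240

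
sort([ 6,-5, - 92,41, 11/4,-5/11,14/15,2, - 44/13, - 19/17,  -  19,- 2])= [ -92 , - 19, - 5, - 44/13, - 2, -19/17, - 5/11,14/15, 2,11/4,6,41 ] 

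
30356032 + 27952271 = 58308303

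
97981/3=97981/3 = 32660.33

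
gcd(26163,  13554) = 27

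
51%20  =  11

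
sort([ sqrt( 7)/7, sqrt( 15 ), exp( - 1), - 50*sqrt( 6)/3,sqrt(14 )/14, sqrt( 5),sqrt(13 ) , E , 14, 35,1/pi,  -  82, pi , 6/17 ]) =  [ - 82,-50*sqrt( 6)/3, sqrt(14)/14, 1/pi , 6/17, exp( - 1),sqrt( 7 )/7,sqrt( 5) , E, pi,sqrt( 13 ),sqrt( 15) , 14,35]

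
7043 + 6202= 13245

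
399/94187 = 399/94187 = 0.00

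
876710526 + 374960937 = 1251671463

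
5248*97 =509056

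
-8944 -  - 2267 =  - 6677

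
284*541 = 153644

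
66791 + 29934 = 96725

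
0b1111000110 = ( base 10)966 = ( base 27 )18L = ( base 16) 3C6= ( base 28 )16e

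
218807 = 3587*61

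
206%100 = 6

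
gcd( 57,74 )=1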